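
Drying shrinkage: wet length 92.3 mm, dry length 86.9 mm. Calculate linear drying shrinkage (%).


DS = (92.3 - 86.9) / 92.3 * 100 = 5.85%

5.85


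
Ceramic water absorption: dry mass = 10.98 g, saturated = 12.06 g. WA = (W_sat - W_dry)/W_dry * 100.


WA = (12.06 - 10.98) / 10.98 * 100 = 9.84%

9.84


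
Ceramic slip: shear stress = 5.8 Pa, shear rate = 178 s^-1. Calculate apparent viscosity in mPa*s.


eta = tau/gamma * 1000 = 5.8/178 * 1000 = 32.6 mPa*s

32.6


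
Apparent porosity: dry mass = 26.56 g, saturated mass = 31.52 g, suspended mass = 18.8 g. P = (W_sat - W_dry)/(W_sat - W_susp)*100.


P = (31.52 - 26.56) / (31.52 - 18.8) * 100 = 4.96 / 12.72 * 100 = 39.0%

39.0


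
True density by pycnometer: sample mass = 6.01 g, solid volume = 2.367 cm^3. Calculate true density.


TD = 6.01 / 2.367 = 2.539 g/cm^3

2.539


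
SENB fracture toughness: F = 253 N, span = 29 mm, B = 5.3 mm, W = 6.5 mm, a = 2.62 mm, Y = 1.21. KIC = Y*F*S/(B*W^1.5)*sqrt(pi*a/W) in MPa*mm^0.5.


KIC = 1.21*253*29/(5.3*6.5^1.5)*sqrt(pi*2.62/6.5) = 113.74

113.74


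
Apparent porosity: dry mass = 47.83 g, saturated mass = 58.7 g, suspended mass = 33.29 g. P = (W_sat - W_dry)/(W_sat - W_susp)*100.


P = (58.7 - 47.83) / (58.7 - 33.29) * 100 = 10.87 / 25.41 * 100 = 42.8%

42.8


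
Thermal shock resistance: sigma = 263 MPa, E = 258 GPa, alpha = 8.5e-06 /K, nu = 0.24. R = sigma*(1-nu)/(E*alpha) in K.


R = 263*(1-0.24)/(258*1000*8.5e-06) = 91 K

91


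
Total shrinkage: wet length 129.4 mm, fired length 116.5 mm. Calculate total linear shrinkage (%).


TS = (129.4 - 116.5) / 129.4 * 100 = 9.97%

9.97


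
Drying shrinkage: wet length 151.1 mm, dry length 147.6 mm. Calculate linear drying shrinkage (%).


DS = (151.1 - 147.6) / 151.1 * 100 = 2.32%

2.32


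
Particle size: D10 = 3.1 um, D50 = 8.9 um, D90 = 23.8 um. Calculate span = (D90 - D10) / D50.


Span = (23.8 - 3.1) / 8.9 = 20.7 / 8.9 = 2.326

2.326


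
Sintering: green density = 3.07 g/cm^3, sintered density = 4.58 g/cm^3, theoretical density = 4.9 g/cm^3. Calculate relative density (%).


Relative = 4.58 / 4.9 * 100 = 93.5%

93.5


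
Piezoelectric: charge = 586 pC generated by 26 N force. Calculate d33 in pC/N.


d33 = 586 / 26 = 22.5 pC/N

22.5


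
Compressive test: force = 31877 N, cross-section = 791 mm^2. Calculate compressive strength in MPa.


CS = 31877 / 791 = 40.3 MPa

40.3


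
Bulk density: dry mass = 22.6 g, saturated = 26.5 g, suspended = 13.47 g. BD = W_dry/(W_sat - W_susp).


BD = 22.6 / (26.5 - 13.47) = 22.6 / 13.03 = 1.734 g/cm^3

1.734


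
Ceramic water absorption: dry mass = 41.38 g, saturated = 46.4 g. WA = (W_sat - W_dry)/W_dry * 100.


WA = (46.4 - 41.38) / 41.38 * 100 = 12.13%

12.13


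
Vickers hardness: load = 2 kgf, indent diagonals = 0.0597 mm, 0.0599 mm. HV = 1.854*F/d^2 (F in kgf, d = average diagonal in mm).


d_avg = (0.0597+0.0599)/2 = 0.0598 mm
HV = 1.854*2/0.0598^2 = 1037

1037


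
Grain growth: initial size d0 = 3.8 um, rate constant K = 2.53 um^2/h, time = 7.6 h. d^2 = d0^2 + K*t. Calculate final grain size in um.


d^2 = 3.8^2 + 2.53*7.6 = 33.668
d = sqrt(33.668) = 5.8 um

5.8


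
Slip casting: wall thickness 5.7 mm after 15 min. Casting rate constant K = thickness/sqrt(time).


K = 5.7 / sqrt(15) = 5.7 / 3.873 = 1.472 mm/min^0.5

1.472


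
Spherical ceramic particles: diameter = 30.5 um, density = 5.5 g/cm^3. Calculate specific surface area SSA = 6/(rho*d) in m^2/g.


SSA = 6 / (5.5 * 30.5) = 0.036 m^2/g

0.036


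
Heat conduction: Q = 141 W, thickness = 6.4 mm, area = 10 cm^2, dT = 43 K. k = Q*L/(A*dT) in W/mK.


k = 141*6.4/1000/(10/10000*43) = 20.99 W/mK

20.99


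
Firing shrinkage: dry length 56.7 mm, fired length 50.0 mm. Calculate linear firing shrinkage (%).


FS = (56.7 - 50.0) / 56.7 * 100 = 11.82%

11.82


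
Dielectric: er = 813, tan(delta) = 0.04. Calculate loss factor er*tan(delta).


Loss = 813 * 0.04 = 32.52

32.52


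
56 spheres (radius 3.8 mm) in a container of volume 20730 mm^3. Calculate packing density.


V_sphere = 4/3*pi*3.8^3 = 229.8473 mm^3
Total V = 56*229.8473 = 12871.4488 mm^3
PD = 12871.4488 / 20730 = 0.621

0.621


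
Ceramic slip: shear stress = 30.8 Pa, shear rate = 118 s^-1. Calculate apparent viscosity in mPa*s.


eta = tau/gamma * 1000 = 30.8/118 * 1000 = 261.0 mPa*s

261.0


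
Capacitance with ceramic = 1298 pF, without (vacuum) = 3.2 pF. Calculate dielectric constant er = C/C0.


er = 1298 / 3.2 = 405.63

405.63


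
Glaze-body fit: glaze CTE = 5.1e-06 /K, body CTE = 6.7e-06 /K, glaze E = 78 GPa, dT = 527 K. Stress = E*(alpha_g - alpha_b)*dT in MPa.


Stress = 78*1000*(5.1e-06 - 6.7e-06)*527 = -65.8 MPa

-65.8


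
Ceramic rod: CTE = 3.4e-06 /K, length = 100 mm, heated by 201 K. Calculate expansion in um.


dL = 3.4e-06 * 100 * 201 * 1000 = 68.34 um

68.34


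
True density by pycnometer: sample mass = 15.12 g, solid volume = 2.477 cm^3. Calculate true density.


TD = 15.12 / 2.477 = 6.104 g/cm^3

6.104


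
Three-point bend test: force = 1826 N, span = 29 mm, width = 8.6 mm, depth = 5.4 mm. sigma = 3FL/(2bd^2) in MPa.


sigma = 3*1826*29/(2*8.6*5.4^2) = 316.7 MPa

316.7


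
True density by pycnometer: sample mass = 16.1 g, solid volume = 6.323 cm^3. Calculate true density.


TD = 16.1 / 6.323 = 2.546 g/cm^3

2.546


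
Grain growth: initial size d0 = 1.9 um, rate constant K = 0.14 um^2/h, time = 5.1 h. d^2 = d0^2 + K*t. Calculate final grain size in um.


d^2 = 1.9^2 + 0.14*5.1 = 4.324
d = sqrt(4.324) = 2.08 um

2.08


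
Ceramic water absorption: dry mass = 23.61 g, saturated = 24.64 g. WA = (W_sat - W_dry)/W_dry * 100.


WA = (24.64 - 23.61) / 23.61 * 100 = 4.36%

4.36


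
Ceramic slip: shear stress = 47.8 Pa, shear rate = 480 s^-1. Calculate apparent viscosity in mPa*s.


eta = tau/gamma * 1000 = 47.8/480 * 1000 = 99.6 mPa*s

99.6


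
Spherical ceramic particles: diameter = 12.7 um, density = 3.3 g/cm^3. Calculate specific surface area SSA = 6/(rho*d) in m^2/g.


SSA = 6 / (3.3 * 12.7) = 0.143 m^2/g

0.143


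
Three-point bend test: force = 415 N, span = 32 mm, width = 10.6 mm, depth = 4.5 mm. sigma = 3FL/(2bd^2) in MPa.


sigma = 3*415*32/(2*10.6*4.5^2) = 92.8 MPa

92.8


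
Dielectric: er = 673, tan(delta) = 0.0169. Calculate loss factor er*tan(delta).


Loss = 673 * 0.0169 = 11.374

11.374


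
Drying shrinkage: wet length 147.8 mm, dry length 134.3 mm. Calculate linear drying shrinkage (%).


DS = (147.8 - 134.3) / 147.8 * 100 = 9.13%

9.13


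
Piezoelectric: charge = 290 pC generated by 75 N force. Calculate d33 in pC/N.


d33 = 290 / 75 = 3.9 pC/N

3.9


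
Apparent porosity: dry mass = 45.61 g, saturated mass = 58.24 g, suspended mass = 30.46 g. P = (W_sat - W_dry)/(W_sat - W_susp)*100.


P = (58.24 - 45.61) / (58.24 - 30.46) * 100 = 12.63 / 27.78 * 100 = 45.5%

45.5


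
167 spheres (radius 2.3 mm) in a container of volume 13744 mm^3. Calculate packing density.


V_sphere = 4/3*pi*2.3^3 = 50.965 mm^3
Total V = 167*50.965 = 8511.155 mm^3
PD = 8511.155 / 13744 = 0.619

0.619


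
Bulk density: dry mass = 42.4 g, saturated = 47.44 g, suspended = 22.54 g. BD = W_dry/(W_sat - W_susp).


BD = 42.4 / (47.44 - 22.54) = 42.4 / 24.9 = 1.703 g/cm^3

1.703


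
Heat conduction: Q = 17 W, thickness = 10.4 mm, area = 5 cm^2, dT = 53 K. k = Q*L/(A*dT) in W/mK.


k = 17*10.4/1000/(5/10000*53) = 6.67 W/mK

6.67


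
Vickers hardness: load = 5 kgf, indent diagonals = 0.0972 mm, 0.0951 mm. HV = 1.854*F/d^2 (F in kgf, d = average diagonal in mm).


d_avg = (0.0972+0.0951)/2 = 0.09615 mm
HV = 1.854*5/0.09615^2 = 1003

1003


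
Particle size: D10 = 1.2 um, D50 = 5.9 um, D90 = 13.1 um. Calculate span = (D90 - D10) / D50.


Span = (13.1 - 1.2) / 5.9 = 11.9 / 5.9 = 2.017

2.017


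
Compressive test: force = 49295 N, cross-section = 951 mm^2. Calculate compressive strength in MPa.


CS = 49295 / 951 = 51.8 MPa

51.8


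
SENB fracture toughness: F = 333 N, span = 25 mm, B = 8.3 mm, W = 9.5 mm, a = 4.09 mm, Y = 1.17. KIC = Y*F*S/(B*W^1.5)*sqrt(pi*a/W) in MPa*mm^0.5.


KIC = 1.17*333*25/(8.3*9.5^1.5)*sqrt(pi*4.09/9.5) = 46.61

46.61


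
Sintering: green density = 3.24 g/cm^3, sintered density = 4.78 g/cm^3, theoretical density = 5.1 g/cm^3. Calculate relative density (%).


Relative = 4.78 / 5.1 * 100 = 93.7%

93.7


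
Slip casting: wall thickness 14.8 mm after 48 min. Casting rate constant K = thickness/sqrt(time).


K = 14.8 / sqrt(48) = 14.8 / 6.9282 = 2.136 mm/min^0.5

2.136


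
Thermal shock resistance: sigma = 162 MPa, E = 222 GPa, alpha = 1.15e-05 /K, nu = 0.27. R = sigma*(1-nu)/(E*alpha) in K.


R = 162*(1-0.27)/(222*1000*1.15e-05) = 46 K

46


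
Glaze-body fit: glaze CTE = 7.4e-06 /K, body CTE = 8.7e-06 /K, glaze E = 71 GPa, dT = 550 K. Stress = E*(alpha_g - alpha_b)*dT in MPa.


Stress = 71*1000*(7.4e-06 - 8.7e-06)*550 = -50.8 MPa

-50.8


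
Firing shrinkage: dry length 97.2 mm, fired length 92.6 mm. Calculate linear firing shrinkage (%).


FS = (97.2 - 92.6) / 97.2 * 100 = 4.73%

4.73


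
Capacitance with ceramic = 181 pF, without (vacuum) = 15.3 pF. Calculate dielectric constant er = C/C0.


er = 181 / 15.3 = 11.83

11.83


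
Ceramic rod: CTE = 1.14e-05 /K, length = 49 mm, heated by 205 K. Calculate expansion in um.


dL = 1.14e-05 * 49 * 205 * 1000 = 114.513 um

114.513


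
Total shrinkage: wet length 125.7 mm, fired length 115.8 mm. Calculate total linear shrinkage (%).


TS = (125.7 - 115.8) / 125.7 * 100 = 7.88%

7.88


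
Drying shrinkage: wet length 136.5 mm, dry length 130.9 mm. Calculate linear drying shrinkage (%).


DS = (136.5 - 130.9) / 136.5 * 100 = 4.1%

4.1


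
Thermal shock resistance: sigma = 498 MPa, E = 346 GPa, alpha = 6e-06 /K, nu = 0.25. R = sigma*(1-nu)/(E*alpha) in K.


R = 498*(1-0.25)/(346*1000*6e-06) = 180 K

180


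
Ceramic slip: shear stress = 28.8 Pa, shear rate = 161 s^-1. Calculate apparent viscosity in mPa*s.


eta = tau/gamma * 1000 = 28.8/161 * 1000 = 178.9 mPa*s

178.9


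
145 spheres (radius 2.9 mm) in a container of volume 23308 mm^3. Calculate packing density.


V_sphere = 4/3*pi*2.9^3 = 102.1604 mm^3
Total V = 145*102.1604 = 14813.258 mm^3
PD = 14813.258 / 23308 = 0.636

0.636


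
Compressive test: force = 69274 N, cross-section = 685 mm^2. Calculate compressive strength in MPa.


CS = 69274 / 685 = 101.1 MPa

101.1


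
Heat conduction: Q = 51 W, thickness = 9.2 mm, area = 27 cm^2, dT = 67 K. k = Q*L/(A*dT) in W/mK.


k = 51*9.2/1000/(27/10000*67) = 2.59 W/mK

2.59


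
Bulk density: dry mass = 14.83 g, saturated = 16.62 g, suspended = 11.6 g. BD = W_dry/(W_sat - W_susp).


BD = 14.83 / (16.62 - 11.6) = 14.83 / 5.02 = 2.954 g/cm^3

2.954


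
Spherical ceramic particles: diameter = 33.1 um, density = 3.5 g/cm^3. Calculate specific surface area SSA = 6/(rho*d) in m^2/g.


SSA = 6 / (3.5 * 33.1) = 0.052 m^2/g

0.052


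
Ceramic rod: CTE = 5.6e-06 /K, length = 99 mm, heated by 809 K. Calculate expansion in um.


dL = 5.6e-06 * 99 * 809 * 1000 = 448.51 um

448.51


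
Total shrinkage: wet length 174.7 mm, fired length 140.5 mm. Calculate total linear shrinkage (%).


TS = (174.7 - 140.5) / 174.7 * 100 = 19.58%

19.58


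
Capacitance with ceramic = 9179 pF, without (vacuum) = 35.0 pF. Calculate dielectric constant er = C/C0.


er = 9179 / 35.0 = 262.26

262.26


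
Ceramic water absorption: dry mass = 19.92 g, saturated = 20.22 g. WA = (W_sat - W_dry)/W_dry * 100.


WA = (20.22 - 19.92) / 19.92 * 100 = 1.51%

1.51


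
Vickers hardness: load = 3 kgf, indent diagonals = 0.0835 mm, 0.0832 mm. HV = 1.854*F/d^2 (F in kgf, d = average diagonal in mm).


d_avg = (0.0835+0.0832)/2 = 0.08335 mm
HV = 1.854*3/0.08335^2 = 801

801


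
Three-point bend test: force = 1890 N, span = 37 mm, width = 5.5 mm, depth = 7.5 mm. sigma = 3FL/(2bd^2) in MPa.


sigma = 3*1890*37/(2*5.5*7.5^2) = 339.1 MPa

339.1


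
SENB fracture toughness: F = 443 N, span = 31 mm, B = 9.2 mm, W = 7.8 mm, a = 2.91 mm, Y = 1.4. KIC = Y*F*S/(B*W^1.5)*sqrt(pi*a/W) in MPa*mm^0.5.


KIC = 1.4*443*31/(9.2*7.8^1.5)*sqrt(pi*2.91/7.8) = 103.86

103.86


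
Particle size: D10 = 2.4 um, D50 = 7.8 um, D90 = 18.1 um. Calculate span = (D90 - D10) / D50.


Span = (18.1 - 2.4) / 7.8 = 15.7 / 7.8 = 2.013

2.013


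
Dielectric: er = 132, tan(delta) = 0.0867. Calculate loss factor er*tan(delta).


Loss = 132 * 0.0867 = 11.444

11.444


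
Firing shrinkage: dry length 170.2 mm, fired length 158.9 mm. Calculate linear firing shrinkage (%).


FS = (170.2 - 158.9) / 170.2 * 100 = 6.64%

6.64


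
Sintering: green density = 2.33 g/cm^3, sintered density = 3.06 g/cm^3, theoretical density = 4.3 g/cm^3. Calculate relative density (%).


Relative = 3.06 / 4.3 * 100 = 71.2%

71.2


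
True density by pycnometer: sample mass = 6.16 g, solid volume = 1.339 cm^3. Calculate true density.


TD = 6.16 / 1.339 = 4.6 g/cm^3

4.6


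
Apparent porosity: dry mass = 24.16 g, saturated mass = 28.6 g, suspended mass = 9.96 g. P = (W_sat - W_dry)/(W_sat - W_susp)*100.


P = (28.6 - 24.16) / (28.6 - 9.96) * 100 = 4.44 / 18.64 * 100 = 23.8%

23.8


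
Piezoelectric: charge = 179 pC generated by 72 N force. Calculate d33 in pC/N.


d33 = 179 / 72 = 2.5 pC/N

2.5


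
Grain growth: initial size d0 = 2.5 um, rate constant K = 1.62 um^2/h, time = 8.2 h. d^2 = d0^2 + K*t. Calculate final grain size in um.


d^2 = 2.5^2 + 1.62*8.2 = 19.534
d = sqrt(19.534) = 4.42 um

4.42


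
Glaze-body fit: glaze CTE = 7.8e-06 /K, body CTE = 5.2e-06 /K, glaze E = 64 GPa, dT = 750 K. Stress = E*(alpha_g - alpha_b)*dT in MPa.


Stress = 64*1000*(7.8e-06 - 5.2e-06)*750 = 124.8 MPa

124.8


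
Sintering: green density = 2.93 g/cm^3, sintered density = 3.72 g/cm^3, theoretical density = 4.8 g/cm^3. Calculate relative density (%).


Relative = 3.72 / 4.8 * 100 = 77.5%

77.5


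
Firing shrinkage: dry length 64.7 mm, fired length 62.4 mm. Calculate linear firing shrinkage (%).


FS = (64.7 - 62.4) / 64.7 * 100 = 3.55%

3.55


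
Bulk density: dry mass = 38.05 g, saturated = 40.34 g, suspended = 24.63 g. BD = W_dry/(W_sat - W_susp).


BD = 38.05 / (40.34 - 24.63) = 38.05 / 15.71 = 2.422 g/cm^3

2.422


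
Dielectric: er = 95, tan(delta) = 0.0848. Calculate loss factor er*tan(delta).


Loss = 95 * 0.0848 = 8.056

8.056


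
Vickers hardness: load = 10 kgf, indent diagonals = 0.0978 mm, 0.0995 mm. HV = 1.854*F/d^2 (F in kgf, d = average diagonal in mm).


d_avg = (0.0978+0.0995)/2 = 0.09865 mm
HV = 1.854*10/0.09865^2 = 1905

1905


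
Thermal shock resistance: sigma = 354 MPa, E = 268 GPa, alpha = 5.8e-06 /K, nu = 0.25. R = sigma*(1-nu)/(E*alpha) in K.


R = 354*(1-0.25)/(268*1000*5.8e-06) = 171 K

171


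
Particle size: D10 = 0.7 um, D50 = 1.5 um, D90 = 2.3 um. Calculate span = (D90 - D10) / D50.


Span = (2.3 - 0.7) / 1.5 = 1.6 / 1.5 = 1.067

1.067


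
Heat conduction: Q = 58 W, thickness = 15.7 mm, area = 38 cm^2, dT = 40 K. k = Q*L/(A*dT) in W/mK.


k = 58*15.7/1000/(38/10000*40) = 5.99 W/mK

5.99


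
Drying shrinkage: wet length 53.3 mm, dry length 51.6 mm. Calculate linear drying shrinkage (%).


DS = (53.3 - 51.6) / 53.3 * 100 = 3.19%

3.19


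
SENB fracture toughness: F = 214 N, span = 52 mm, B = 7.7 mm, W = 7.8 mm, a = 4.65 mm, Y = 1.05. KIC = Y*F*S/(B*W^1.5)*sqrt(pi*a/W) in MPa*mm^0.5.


KIC = 1.05*214*52/(7.7*7.8^1.5)*sqrt(pi*4.65/7.8) = 95.33

95.33


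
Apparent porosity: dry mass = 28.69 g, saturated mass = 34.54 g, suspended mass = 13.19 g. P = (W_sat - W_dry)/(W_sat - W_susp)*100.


P = (34.54 - 28.69) / (34.54 - 13.19) * 100 = 5.85 / 21.35 * 100 = 27.4%

27.4


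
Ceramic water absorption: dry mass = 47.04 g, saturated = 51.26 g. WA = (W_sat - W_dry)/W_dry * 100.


WA = (51.26 - 47.04) / 47.04 * 100 = 8.97%

8.97


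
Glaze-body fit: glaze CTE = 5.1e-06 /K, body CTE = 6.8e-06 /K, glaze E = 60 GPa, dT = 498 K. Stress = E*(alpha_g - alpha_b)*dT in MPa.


Stress = 60*1000*(5.1e-06 - 6.8e-06)*498 = -50.8 MPa

-50.8


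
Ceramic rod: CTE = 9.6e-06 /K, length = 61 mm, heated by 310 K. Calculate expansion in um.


dL = 9.6e-06 * 61 * 310 * 1000 = 181.536 um

181.536


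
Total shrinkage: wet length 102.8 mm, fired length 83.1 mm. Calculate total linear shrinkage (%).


TS = (102.8 - 83.1) / 102.8 * 100 = 19.16%

19.16


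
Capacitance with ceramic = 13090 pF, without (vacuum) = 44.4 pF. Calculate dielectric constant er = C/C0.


er = 13090 / 44.4 = 294.82

294.82


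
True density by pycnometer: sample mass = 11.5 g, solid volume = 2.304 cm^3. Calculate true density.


TD = 11.5 / 2.304 = 4.991 g/cm^3

4.991


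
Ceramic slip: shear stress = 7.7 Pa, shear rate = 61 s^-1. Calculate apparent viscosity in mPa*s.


eta = tau/gamma * 1000 = 7.7/61 * 1000 = 126.2 mPa*s

126.2


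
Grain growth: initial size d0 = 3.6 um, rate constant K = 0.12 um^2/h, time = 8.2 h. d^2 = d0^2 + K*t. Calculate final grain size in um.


d^2 = 3.6^2 + 0.12*8.2 = 13.944
d = sqrt(13.944) = 3.73 um

3.73


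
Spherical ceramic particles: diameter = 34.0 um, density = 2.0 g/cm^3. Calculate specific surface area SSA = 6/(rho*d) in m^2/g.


SSA = 6 / (2.0 * 34.0) = 0.088 m^2/g

0.088


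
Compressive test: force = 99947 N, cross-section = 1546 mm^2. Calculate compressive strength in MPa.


CS = 99947 / 1546 = 64.6 MPa

64.6


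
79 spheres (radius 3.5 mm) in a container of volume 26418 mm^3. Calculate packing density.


V_sphere = 4/3*pi*3.5^3 = 179.5944 mm^3
Total V = 79*179.5944 = 14187.9576 mm^3
PD = 14187.9576 / 26418 = 0.537

0.537


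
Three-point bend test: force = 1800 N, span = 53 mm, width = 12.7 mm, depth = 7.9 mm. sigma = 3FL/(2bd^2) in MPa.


sigma = 3*1800*53/(2*12.7*7.9^2) = 180.5 MPa

180.5


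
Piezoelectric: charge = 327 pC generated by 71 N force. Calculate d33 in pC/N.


d33 = 327 / 71 = 4.6 pC/N

4.6


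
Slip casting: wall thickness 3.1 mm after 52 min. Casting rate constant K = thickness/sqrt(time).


K = 3.1 / sqrt(52) = 3.1 / 7.2111 = 0.43 mm/min^0.5

0.43


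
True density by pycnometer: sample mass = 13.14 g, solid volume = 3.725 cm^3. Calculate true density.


TD = 13.14 / 3.725 = 3.528 g/cm^3

3.528


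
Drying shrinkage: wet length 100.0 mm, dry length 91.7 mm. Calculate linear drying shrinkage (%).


DS = (100.0 - 91.7) / 100.0 * 100 = 8.3%

8.3


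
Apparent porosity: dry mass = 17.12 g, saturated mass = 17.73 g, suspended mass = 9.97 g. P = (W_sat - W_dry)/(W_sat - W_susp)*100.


P = (17.73 - 17.12) / (17.73 - 9.97) * 100 = 0.61 / 7.76 * 100 = 7.9%

7.9


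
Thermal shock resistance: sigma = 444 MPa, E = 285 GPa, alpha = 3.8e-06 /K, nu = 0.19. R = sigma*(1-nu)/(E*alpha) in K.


R = 444*(1-0.19)/(285*1000*3.8e-06) = 332 K

332


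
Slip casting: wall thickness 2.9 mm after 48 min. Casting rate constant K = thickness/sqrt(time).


K = 2.9 / sqrt(48) = 2.9 / 6.9282 = 0.419 mm/min^0.5

0.419


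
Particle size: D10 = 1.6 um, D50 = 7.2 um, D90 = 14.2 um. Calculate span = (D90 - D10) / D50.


Span = (14.2 - 1.6) / 7.2 = 12.6 / 7.2 = 1.75

1.75


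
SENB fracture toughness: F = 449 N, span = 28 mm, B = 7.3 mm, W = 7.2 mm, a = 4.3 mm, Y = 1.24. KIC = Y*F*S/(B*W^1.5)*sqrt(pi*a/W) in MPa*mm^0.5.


KIC = 1.24*449*28/(7.3*7.2^1.5)*sqrt(pi*4.3/7.2) = 151.41

151.41


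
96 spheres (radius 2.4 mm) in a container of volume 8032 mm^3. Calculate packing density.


V_sphere = 4/3*pi*2.4^3 = 57.9058 mm^3
Total V = 96*57.9058 = 5558.9568 mm^3
PD = 5558.9568 / 8032 = 0.692

0.692


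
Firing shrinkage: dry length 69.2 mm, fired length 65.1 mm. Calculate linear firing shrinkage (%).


FS = (69.2 - 65.1) / 69.2 * 100 = 5.92%

5.92


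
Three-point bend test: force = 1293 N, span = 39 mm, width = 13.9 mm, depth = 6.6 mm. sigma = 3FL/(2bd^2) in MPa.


sigma = 3*1293*39/(2*13.9*6.6^2) = 124.9 MPa

124.9


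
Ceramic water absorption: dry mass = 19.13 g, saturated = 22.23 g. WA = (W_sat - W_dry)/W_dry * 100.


WA = (22.23 - 19.13) / 19.13 * 100 = 16.2%

16.2


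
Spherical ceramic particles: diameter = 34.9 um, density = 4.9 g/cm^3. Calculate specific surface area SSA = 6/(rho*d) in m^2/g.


SSA = 6 / (4.9 * 34.9) = 0.035 m^2/g

0.035


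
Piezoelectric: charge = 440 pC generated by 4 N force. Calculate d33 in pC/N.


d33 = 440 / 4 = 110.0 pC/N

110.0


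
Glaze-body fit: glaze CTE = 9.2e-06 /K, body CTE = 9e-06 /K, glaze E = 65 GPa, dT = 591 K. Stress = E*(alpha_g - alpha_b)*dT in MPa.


Stress = 65*1000*(9.2e-06 - 9e-06)*591 = 7.7 MPa

7.7


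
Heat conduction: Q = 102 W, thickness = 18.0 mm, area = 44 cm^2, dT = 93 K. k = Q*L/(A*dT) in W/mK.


k = 102*18.0/1000/(44/10000*93) = 4.49 W/mK

4.49


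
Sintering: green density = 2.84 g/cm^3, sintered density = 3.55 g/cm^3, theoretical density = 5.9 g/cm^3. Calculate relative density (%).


Relative = 3.55 / 5.9 * 100 = 60.2%

60.2


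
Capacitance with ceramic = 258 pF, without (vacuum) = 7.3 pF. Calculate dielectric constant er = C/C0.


er = 258 / 7.3 = 35.34

35.34


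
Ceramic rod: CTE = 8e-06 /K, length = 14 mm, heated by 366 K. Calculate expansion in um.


dL = 8e-06 * 14 * 366 * 1000 = 40.992 um

40.992


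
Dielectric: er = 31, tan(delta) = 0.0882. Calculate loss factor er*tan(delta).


Loss = 31 * 0.0882 = 2.734

2.734


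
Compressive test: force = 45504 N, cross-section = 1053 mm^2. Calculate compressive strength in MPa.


CS = 45504 / 1053 = 43.2 MPa

43.2


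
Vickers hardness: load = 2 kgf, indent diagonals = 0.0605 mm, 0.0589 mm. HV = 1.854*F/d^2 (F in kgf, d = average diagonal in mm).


d_avg = (0.0605+0.0589)/2 = 0.0597 mm
HV = 1.854*2/0.0597^2 = 1040

1040


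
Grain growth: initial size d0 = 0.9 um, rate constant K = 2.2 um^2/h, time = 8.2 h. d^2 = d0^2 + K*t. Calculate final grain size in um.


d^2 = 0.9^2 + 2.2*8.2 = 18.85
d = sqrt(18.85) = 4.34 um

4.34


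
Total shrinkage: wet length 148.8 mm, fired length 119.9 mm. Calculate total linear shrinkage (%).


TS = (148.8 - 119.9) / 148.8 * 100 = 19.42%

19.42


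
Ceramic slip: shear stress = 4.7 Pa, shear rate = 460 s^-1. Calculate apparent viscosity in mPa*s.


eta = tau/gamma * 1000 = 4.7/460 * 1000 = 10.2 mPa*s

10.2


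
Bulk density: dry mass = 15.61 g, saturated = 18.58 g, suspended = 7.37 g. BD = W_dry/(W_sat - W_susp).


BD = 15.61 / (18.58 - 7.37) = 15.61 / 11.21 = 1.393 g/cm^3

1.393


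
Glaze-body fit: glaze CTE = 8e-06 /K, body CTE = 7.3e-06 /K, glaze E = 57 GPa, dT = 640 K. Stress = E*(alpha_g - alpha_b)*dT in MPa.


Stress = 57*1000*(8e-06 - 7.3e-06)*640 = 25.5 MPa

25.5


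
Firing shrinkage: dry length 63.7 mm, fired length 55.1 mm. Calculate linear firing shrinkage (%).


FS = (63.7 - 55.1) / 63.7 * 100 = 13.5%

13.5


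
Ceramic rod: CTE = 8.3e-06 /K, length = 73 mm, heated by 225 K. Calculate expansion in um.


dL = 8.3e-06 * 73 * 225 * 1000 = 136.328 um

136.328


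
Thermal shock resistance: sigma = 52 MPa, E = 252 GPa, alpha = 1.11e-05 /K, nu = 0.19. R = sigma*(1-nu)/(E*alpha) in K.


R = 52*(1-0.19)/(252*1000*1.11e-05) = 15 K

15


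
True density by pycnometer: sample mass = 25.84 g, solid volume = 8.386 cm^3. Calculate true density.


TD = 25.84 / 8.386 = 3.081 g/cm^3

3.081


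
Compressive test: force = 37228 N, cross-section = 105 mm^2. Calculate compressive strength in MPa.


CS = 37228 / 105 = 354.6 MPa

354.6


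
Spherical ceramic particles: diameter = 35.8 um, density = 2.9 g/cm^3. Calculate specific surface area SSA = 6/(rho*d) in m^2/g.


SSA = 6 / (2.9 * 35.8) = 0.058 m^2/g

0.058


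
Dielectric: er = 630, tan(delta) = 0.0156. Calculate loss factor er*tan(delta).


Loss = 630 * 0.0156 = 9.828

9.828


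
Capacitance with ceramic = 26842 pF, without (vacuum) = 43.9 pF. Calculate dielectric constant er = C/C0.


er = 26842 / 43.9 = 611.44

611.44


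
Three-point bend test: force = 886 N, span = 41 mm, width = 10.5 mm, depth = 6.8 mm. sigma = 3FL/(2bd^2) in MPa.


sigma = 3*886*41/(2*10.5*6.8^2) = 112.2 MPa

112.2


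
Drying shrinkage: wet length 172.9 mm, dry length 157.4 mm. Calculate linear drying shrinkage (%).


DS = (172.9 - 157.4) / 172.9 * 100 = 8.96%

8.96


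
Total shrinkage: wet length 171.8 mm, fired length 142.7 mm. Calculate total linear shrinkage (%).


TS = (171.8 - 142.7) / 171.8 * 100 = 16.94%

16.94


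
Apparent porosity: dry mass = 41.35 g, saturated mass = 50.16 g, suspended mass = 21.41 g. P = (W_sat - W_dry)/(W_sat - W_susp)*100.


P = (50.16 - 41.35) / (50.16 - 21.41) * 100 = 8.81 / 28.75 * 100 = 30.6%

30.6


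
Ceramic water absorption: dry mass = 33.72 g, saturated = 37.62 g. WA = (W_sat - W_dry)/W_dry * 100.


WA = (37.62 - 33.72) / 33.72 * 100 = 11.57%

11.57


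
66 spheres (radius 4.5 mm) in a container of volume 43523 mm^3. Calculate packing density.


V_sphere = 4/3*pi*4.5^3 = 381.7035 mm^3
Total V = 66*381.7035 = 25192.431 mm^3
PD = 25192.431 / 43523 = 0.579

0.579


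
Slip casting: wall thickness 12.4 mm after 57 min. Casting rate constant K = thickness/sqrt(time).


K = 12.4 / sqrt(57) = 12.4 / 7.5498 = 1.642 mm/min^0.5

1.642


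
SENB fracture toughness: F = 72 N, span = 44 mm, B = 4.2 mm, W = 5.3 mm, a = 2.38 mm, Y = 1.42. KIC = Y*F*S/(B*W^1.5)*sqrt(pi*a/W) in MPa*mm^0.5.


KIC = 1.42*72*44/(4.2*5.3^1.5)*sqrt(pi*2.38/5.3) = 104.26

104.26


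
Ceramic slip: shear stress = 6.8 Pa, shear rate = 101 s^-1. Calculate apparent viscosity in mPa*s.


eta = tau/gamma * 1000 = 6.8/101 * 1000 = 67.3 mPa*s

67.3


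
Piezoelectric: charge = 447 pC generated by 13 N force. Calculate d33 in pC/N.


d33 = 447 / 13 = 34.4 pC/N

34.4


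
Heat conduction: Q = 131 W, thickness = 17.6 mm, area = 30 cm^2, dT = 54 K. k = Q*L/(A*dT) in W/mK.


k = 131*17.6/1000/(30/10000*54) = 14.23 W/mK

14.23


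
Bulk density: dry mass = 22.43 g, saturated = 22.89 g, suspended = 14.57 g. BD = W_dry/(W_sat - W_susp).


BD = 22.43 / (22.89 - 14.57) = 22.43 / 8.32 = 2.696 g/cm^3

2.696


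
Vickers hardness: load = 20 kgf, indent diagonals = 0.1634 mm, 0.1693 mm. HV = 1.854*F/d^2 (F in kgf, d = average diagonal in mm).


d_avg = (0.1634+0.1693)/2 = 0.16635 mm
HV = 1.854*20/0.16635^2 = 1340

1340


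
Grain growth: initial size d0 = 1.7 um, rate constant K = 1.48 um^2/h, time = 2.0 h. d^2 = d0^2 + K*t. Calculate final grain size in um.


d^2 = 1.7^2 + 1.48*2.0 = 5.85
d = sqrt(5.85) = 2.42 um

2.42


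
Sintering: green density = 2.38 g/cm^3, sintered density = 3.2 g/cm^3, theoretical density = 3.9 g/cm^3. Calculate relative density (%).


Relative = 3.2 / 3.9 * 100 = 82.1%

82.1


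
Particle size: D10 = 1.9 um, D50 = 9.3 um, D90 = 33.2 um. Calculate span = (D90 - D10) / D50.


Span = (33.2 - 1.9) / 9.3 = 31.3 / 9.3 = 3.366

3.366


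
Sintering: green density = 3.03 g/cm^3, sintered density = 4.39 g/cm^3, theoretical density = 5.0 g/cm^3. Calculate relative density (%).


Relative = 4.39 / 5.0 * 100 = 87.8%

87.8


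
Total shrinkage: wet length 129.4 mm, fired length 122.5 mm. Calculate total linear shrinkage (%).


TS = (129.4 - 122.5) / 129.4 * 100 = 5.33%

5.33


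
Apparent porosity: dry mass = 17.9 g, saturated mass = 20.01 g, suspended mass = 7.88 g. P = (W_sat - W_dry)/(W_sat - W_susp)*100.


P = (20.01 - 17.9) / (20.01 - 7.88) * 100 = 2.11 / 12.13 * 100 = 17.4%

17.4


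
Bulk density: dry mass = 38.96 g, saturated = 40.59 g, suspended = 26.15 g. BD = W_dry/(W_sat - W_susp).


BD = 38.96 / (40.59 - 26.15) = 38.96 / 14.44 = 2.698 g/cm^3

2.698


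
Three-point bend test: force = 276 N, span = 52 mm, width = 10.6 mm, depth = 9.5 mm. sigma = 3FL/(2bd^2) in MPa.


sigma = 3*276*52/(2*10.6*9.5^2) = 22.5 MPa

22.5


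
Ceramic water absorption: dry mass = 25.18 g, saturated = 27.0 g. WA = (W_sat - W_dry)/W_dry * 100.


WA = (27.0 - 25.18) / 25.18 * 100 = 7.23%

7.23


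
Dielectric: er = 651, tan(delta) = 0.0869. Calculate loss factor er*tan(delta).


Loss = 651 * 0.0869 = 56.572

56.572


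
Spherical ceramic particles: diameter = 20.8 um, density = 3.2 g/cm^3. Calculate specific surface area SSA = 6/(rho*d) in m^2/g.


SSA = 6 / (3.2 * 20.8) = 0.09 m^2/g

0.09


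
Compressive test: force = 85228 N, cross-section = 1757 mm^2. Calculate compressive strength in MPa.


CS = 85228 / 1757 = 48.5 MPa

48.5


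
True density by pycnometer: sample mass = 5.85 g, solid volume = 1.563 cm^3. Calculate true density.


TD = 5.85 / 1.563 = 3.743 g/cm^3

3.743


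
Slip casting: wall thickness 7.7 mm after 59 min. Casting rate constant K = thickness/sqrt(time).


K = 7.7 / sqrt(59) = 7.7 / 7.6811 = 1.002 mm/min^0.5

1.002


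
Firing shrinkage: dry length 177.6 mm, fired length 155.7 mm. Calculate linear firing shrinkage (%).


FS = (177.6 - 155.7) / 177.6 * 100 = 12.33%

12.33


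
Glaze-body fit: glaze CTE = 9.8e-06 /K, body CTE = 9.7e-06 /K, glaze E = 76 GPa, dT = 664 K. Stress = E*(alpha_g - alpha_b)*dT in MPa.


Stress = 76*1000*(9.8e-06 - 9.7e-06)*664 = 5.0 MPa

5.0


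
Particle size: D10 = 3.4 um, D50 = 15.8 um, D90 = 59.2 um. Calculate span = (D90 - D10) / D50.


Span = (59.2 - 3.4) / 15.8 = 55.8 / 15.8 = 3.532

3.532


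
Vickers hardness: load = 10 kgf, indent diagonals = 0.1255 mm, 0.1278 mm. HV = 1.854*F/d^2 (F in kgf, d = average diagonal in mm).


d_avg = (0.1255+0.1278)/2 = 0.12665 mm
HV = 1.854*10/0.12665^2 = 1156

1156


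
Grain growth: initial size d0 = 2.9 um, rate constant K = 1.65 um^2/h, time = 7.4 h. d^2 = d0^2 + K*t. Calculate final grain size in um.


d^2 = 2.9^2 + 1.65*7.4 = 20.62
d = sqrt(20.62) = 4.54 um

4.54


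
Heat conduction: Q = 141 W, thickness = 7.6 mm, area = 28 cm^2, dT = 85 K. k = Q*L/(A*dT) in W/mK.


k = 141*7.6/1000/(28/10000*85) = 4.5 W/mK

4.5


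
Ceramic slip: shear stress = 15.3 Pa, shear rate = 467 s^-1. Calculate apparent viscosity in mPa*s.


eta = tau/gamma * 1000 = 15.3/467 * 1000 = 32.8 mPa*s

32.8


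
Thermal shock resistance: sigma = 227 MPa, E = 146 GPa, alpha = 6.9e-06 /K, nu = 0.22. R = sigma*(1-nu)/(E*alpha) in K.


R = 227*(1-0.22)/(146*1000*6.9e-06) = 176 K

176


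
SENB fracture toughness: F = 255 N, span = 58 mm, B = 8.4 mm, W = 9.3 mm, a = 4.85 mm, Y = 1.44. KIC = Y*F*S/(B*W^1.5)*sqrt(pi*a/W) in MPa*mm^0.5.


KIC = 1.44*255*58/(8.4*9.3^1.5)*sqrt(pi*4.85/9.3) = 114.43

114.43


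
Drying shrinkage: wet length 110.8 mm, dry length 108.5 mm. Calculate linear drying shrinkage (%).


DS = (110.8 - 108.5) / 110.8 * 100 = 2.08%

2.08


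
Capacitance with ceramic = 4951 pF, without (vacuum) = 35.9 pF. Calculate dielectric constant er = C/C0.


er = 4951 / 35.9 = 137.91

137.91


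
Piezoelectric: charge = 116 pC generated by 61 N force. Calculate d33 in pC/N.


d33 = 116 / 61 = 1.9 pC/N

1.9


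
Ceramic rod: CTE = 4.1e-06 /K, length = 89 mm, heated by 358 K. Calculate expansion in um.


dL = 4.1e-06 * 89 * 358 * 1000 = 130.634 um

130.634


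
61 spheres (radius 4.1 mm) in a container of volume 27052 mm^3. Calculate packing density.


V_sphere = 4/3*pi*4.1^3 = 288.6956 mm^3
Total V = 61*288.6956 = 17610.4316 mm^3
PD = 17610.4316 / 27052 = 0.651

0.651


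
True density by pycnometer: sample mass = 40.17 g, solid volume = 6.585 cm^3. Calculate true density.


TD = 40.17 / 6.585 = 6.1 g/cm^3

6.1


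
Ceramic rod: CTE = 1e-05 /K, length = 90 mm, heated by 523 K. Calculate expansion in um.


dL = 1e-05 * 90 * 523 * 1000 = 470.7 um

470.7


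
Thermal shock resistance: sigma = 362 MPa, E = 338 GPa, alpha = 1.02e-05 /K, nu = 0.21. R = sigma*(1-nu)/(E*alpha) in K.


R = 362*(1-0.21)/(338*1000*1.02e-05) = 83 K

83


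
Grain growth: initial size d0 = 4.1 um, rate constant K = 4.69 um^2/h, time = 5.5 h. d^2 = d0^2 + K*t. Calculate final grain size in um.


d^2 = 4.1^2 + 4.69*5.5 = 42.605
d = sqrt(42.605) = 6.53 um

6.53


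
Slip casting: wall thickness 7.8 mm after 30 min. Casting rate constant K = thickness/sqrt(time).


K = 7.8 / sqrt(30) = 7.8 / 5.4772 = 1.424 mm/min^0.5

1.424


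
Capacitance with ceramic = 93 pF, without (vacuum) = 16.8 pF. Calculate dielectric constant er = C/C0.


er = 93 / 16.8 = 5.54

5.54


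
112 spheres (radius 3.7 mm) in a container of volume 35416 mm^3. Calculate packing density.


V_sphere = 4/3*pi*3.7^3 = 212.1748 mm^3
Total V = 112*212.1748 = 23763.5776 mm^3
PD = 23763.5776 / 35416 = 0.671

0.671


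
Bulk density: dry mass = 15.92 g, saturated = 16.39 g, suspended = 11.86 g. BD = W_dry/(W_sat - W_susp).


BD = 15.92 / (16.39 - 11.86) = 15.92 / 4.53 = 3.514 g/cm^3

3.514


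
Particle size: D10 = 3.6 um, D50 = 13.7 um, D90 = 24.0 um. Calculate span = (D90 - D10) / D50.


Span = (24.0 - 3.6) / 13.7 = 20.4 / 13.7 = 1.489

1.489


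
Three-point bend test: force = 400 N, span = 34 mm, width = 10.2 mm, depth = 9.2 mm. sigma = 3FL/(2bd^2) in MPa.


sigma = 3*400*34/(2*10.2*9.2^2) = 23.6 MPa

23.6


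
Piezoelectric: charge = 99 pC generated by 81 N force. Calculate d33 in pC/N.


d33 = 99 / 81 = 1.2 pC/N

1.2


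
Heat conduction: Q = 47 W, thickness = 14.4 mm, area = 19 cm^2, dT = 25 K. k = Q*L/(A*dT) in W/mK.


k = 47*14.4/1000/(19/10000*25) = 14.25 W/mK

14.25


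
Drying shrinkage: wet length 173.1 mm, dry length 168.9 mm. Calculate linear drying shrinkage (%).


DS = (173.1 - 168.9) / 173.1 * 100 = 2.43%

2.43


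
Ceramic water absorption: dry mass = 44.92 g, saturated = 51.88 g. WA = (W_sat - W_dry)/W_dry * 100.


WA = (51.88 - 44.92) / 44.92 * 100 = 15.49%

15.49


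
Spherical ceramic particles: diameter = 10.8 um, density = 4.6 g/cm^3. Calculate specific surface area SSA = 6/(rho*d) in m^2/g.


SSA = 6 / (4.6 * 10.8) = 0.121 m^2/g

0.121


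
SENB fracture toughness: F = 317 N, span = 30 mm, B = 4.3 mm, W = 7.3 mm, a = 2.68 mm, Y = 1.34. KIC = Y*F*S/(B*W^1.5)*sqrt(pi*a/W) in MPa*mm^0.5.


KIC = 1.34*317*30/(4.3*7.3^1.5)*sqrt(pi*2.68/7.3) = 161.37

161.37


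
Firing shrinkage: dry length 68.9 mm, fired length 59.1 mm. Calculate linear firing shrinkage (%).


FS = (68.9 - 59.1) / 68.9 * 100 = 14.22%

14.22


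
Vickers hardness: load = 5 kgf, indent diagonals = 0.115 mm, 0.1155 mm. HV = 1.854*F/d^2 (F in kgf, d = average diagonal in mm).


d_avg = (0.115+0.1155)/2 = 0.11525 mm
HV = 1.854*5/0.11525^2 = 698

698


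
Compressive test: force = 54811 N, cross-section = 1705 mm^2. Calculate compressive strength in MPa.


CS = 54811 / 1705 = 32.1 MPa

32.1


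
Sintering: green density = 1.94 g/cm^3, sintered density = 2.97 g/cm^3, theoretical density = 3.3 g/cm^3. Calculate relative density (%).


Relative = 2.97 / 3.3 * 100 = 90.0%

90.0


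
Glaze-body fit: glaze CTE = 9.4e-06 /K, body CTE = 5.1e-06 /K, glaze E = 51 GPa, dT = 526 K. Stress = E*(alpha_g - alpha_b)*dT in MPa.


Stress = 51*1000*(9.4e-06 - 5.1e-06)*526 = 115.4 MPa

115.4


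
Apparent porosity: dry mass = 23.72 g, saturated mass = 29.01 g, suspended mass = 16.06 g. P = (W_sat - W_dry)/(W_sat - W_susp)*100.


P = (29.01 - 23.72) / (29.01 - 16.06) * 100 = 5.29 / 12.95 * 100 = 40.8%

40.8


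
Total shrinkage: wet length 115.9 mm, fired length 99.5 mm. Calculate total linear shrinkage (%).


TS = (115.9 - 99.5) / 115.9 * 100 = 14.15%

14.15


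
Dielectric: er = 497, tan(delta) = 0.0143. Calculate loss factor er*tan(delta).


Loss = 497 * 0.0143 = 7.107

7.107


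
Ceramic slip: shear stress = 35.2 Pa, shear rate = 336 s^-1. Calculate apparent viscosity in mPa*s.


eta = tau/gamma * 1000 = 35.2/336 * 1000 = 104.8 mPa*s

104.8


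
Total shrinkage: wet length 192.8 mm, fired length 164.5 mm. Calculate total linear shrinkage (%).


TS = (192.8 - 164.5) / 192.8 * 100 = 14.68%

14.68


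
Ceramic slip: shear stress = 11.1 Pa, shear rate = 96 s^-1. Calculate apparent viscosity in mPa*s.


eta = tau/gamma * 1000 = 11.1/96 * 1000 = 115.6 mPa*s

115.6


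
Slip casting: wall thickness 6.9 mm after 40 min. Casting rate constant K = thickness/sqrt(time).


K = 6.9 / sqrt(40) = 6.9 / 6.3246 = 1.091 mm/min^0.5

1.091


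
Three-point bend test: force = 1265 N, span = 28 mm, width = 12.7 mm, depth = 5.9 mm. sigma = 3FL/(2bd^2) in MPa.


sigma = 3*1265*28/(2*12.7*5.9^2) = 120.2 MPa

120.2


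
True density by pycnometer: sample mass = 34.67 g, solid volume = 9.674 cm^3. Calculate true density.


TD = 34.67 / 9.674 = 3.584 g/cm^3

3.584


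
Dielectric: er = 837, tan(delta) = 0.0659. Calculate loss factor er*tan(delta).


Loss = 837 * 0.0659 = 55.158

55.158


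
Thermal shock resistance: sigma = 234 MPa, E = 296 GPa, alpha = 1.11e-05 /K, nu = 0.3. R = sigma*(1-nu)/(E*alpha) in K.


R = 234*(1-0.3)/(296*1000*1.11e-05) = 50 K

50


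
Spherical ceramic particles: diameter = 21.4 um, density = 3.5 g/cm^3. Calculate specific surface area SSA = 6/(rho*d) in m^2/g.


SSA = 6 / (3.5 * 21.4) = 0.08 m^2/g

0.08


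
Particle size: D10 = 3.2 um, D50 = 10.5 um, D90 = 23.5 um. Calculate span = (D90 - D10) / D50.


Span = (23.5 - 3.2) / 10.5 = 20.3 / 10.5 = 1.933

1.933


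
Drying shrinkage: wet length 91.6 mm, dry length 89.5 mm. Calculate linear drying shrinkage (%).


DS = (91.6 - 89.5) / 91.6 * 100 = 2.29%

2.29


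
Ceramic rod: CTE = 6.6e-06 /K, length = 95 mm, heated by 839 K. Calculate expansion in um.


dL = 6.6e-06 * 95 * 839 * 1000 = 526.053 um

526.053


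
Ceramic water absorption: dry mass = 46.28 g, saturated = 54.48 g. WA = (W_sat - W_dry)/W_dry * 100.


WA = (54.48 - 46.28) / 46.28 * 100 = 17.72%

17.72


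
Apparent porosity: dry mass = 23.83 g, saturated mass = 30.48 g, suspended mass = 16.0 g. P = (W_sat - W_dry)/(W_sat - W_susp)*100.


P = (30.48 - 23.83) / (30.48 - 16.0) * 100 = 6.65 / 14.48 * 100 = 45.9%

45.9


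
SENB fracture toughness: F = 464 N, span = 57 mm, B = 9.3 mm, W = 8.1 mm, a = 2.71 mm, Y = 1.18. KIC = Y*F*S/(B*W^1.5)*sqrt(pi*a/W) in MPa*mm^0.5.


KIC = 1.18*464*57/(9.3*8.1^1.5)*sqrt(pi*2.71/8.1) = 149.24

149.24


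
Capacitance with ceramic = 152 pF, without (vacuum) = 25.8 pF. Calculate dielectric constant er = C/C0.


er = 152 / 25.8 = 5.89

5.89


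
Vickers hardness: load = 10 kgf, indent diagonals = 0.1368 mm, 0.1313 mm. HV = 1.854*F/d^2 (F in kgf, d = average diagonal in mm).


d_avg = (0.1368+0.1313)/2 = 0.13405 mm
HV = 1.854*10/0.13405^2 = 1032

1032


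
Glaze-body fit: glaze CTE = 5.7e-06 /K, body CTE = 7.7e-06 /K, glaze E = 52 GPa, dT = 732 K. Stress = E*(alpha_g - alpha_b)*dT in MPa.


Stress = 52*1000*(5.7e-06 - 7.7e-06)*732 = -76.1 MPa

-76.1


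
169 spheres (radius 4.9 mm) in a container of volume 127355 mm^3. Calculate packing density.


V_sphere = 4/3*pi*4.9^3 = 492.807 mm^3
Total V = 169*492.807 = 83284.383 mm^3
PD = 83284.383 / 127355 = 0.654

0.654


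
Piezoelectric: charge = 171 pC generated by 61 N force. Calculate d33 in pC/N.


d33 = 171 / 61 = 2.8 pC/N

2.8


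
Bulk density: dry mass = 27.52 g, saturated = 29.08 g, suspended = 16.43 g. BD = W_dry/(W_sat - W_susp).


BD = 27.52 / (29.08 - 16.43) = 27.52 / 12.65 = 2.175 g/cm^3

2.175
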